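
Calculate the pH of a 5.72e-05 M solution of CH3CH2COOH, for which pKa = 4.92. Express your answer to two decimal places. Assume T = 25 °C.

pH = 4.68

CH3CH2COOH ⇌ CH3CH2COO- + H+
Ka = 10^(−4.92) = 1.20 × 10^-5
Let x = [H+] at equilibrium. Ka = x²/(5.72e-05 − x).
Here C₀/Ka ≈ 4.77, so the small-x approximation fails. Use the quadratic:
x = [−1.2e-05 + √(1.2e-05² + 2.75e-09)]/2 = 2.09 × 10^-5 M
pH = −log(2.09 × 10^-5) = 4.68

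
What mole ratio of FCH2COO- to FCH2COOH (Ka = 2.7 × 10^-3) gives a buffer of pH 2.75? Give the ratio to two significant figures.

ratio = 1.5

pKa = -log(2.7 × 10^-3) = 2.569
pH = pKa + log(r) ⇒ log(r) = 2.75 − 2.569 = +0.181
r = [FCH2COO-]/[FCH2COOH] = 10^(+0.181) = 1.52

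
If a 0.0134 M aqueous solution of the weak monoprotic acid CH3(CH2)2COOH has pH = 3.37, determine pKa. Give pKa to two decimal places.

[H+] = 10^(-3.37) = 4.27 × 10^-4 M
At equilibrium [HA] = 0.0134 − 4.27 × 10^-4 = 1.30 × 10^-2 M
Ka = [H+][A-]/[HA] = (4.27 × 10^-4)² / 1.30 × 10^-2 = 1.40 × 10^-5
pKa = -log(1.40 × 10^-5) = 4.85

pKa = 4.85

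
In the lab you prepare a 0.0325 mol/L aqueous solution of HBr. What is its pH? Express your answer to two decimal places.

HBr is a strong acid and dissociates completely, so [H+] = 0.0325 M.
pH = -log(0.0325) = 1.49

pH = 1.49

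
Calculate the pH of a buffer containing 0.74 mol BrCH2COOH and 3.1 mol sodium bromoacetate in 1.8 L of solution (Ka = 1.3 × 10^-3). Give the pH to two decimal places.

pH = 3.51

pKa = −log(1.3 × 10^-3) = 2.886
pH = pKa + log([A⁻]/[HA]) = 2.886 + log(3.1/0.74)
pH = 2.886 + (+0.622) = 3.51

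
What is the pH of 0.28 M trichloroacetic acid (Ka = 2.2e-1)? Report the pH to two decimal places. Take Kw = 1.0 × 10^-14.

pH = 0.79

Cl3CCOOH ⇌ Cl3CCOO- + H+
From the ICE table, Ka = x²/(0.28 − x) = 2.2 × 10^-1.
Here C₀/Ka ≈ 1.27, so the small-x approximation fails. Use the quadratic:
x = [−0.22 + √(0.22² + 0.246)]/2 = 1.61 × 10^-1 M
pH = −log[H+] = −log(1.61 × 10^-1) = 0.79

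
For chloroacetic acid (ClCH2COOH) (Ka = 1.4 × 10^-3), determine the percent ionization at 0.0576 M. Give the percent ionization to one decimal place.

14.4%

ClCH2COOH ⇌ ClCH2COO- + H+; let x = [H+] at equilibrium.
Ka = x²/(C₀ − x); solving the quadratic gives x = 8.31 × 10^-3 M.
Fraction ionized = 8.31 × 10^-3 / 0.0576 = 0.1443 → 14.4%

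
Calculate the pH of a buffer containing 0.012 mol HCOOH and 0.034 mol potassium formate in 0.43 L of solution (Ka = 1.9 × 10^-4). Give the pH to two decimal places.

pH = 4.17

pKa = −log(1.9 × 10^-4) = 3.721
Henderson–Hasselbalch: pH = pKa + log([HCOO-]/[HCOOH]) = 3.721 + log(0.034/0.012)
pH = 3.721 + (+0.452) = 4.17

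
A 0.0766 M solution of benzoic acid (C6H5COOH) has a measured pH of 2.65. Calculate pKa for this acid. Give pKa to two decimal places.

[H+] = 10^(-2.65) = 2.24 × 10^-3 M
At equilibrium [HA] = 0.0766 − 2.24 × 10^-3 = 7.44 × 10^-2 M
Ka = [H+][A-]/[HA] = (2.24 × 10^-3)² / 7.44 × 10^-2 = 6.74 × 10^-5
pKa = -log(6.74 × 10^-5) = 4.17

pKa = 4.17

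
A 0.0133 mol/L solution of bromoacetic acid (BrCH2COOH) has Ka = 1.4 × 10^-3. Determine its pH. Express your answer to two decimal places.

BrCH2COOH ⇌ BrCH2COO- + H+
From the ICE table, Ka = [H+]²/(0.0133 − [H+]) = 1.4 × 10^-3.
Here C₀/Ka ≈ 9.5, so the small-[H+] approximation fails. Use the quadratic:
[H+] = [−0.0014 + √(0.0014² + 7.45e-05)]/2 = 3.67 × 10^-3 M
pH = −log(3.67 × 10^-3) = 2.44

pH = 2.44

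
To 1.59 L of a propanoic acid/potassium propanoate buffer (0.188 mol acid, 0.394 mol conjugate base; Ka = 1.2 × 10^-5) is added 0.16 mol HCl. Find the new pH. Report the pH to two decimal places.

After neutralization: n(CH3CH2COOH) = 0.348 mol, n(CH3CH2COO-) = 0.234 mol.
pKa = −log(1.2 × 10^-5) = 4.921
pH = pKa + log([A⁻]/[HA]) = 4.921 + log(0.234/0.348) = 4.921 -0.172

pH = 4.75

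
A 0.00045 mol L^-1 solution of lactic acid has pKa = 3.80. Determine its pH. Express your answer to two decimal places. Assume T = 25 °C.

pH = 3.70

CH3CH(OH)COOH ⇌ CH3CH(OH)COO- + H+
Ka = 10^(−3.80) = 1.58 × 10^-4
Ka = x²/(0.00045 − x) = 1.58 × 10^-4
Here C₀/Ka ≈ 2.85, so the small-x approximation fails. Use the quadratic:
x = (−Ka + √(Ka² + 4·Ka·C₀))/2 = 1.99 × 10^-4 M
pH = −log[H+] = −log(1.99 × 10^-4) = 3.70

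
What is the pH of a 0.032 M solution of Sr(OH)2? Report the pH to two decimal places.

Sr(OH)2 is a strong base (each formula unit releases 2 OH-); [OH-] = 0.064 M.
pOH = -log(0.064) = 1.19
pH = 14.00 - 1.19 = 12.81

pH = 12.81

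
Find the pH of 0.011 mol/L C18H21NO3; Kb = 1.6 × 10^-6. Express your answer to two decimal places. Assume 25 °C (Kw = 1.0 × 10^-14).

C18H21NO3 + H2O ⇌ C18H22NO3+ + OH-
From the ICE table, Kb = x²/(0.011 − x) = 1.6 × 10^-6.
Neglecting x in the denominator: x = √(1.6 × 10^-6 × 0.011) = 1.33 × 10^-4 M
(x/C₀ = 1.2% < 5%, so the approximation holds.)
pOH = 3.88, so pH = 14.00 − pOH = 10.12

pH = 10.12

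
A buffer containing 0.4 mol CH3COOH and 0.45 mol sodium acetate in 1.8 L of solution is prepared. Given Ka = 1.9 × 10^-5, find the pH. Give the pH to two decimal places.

pH = 4.77

pKa = −log(1.9 × 10^-5) = 4.721
Using pH = pKa + log([base]/[acid]) with [base]/[acid] = 0.45/0.4:
pH = 4.721 + (+0.051) = 4.77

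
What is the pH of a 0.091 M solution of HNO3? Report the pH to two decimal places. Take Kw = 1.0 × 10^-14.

pH = 1.04

HNO3 is a strong acid and dissociates completely, so [H+] = 0.091 M.
pH = -log(0.091) = 1.04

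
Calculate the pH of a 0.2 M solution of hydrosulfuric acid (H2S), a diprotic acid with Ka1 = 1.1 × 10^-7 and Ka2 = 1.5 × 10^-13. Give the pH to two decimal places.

Since Ka1 ≫ Ka2, the first ionization dominates [H+].
Ka1 = x²/(0.2 − x) = 1.1 × 10^-7
x ≈ √(1.1 × 10^-7 × 0.2) = 1.48 × 10^-4 M
pH = −log(1.48 × 10^-4) = 3.83

pH = 3.83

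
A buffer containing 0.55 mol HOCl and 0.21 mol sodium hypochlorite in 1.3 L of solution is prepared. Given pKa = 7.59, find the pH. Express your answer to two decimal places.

pH = 7.17

Using pH = pKa + log([base]/[acid]) with [base]/[acid] = 0.21/0.55:
pH = 7.59 + (-0.418) = 7.17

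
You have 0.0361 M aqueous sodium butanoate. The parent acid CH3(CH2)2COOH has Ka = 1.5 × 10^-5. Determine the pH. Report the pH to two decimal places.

pH = 8.69

CH3(CH2)2COO- is the conjugate base of the weak acid CH3(CH2)2COOH.
Kb = Kw/Ka = 1.0×10^-14 / 1.5 × 10^-5 = 6.67 × 10^-10
Kb = [OH-]²/(0.0361 − [OH-]) = 6.67 × 10^-10
Assume [OH-] ≪ 0.0361: [OH-] ≈ √(6.67 × 10^-10 × 0.0361) = 4.91 × 10^-6 M
Check: 0.014% ionized — well under 5%, approximation valid.
pOH = −log(4.91 × 10^-6) = 5.31; pH = 14.00 − 5.31 = 8.69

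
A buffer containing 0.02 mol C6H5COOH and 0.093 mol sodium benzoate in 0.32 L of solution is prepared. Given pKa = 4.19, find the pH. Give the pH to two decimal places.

Using pH = pKa + log([base]/[acid]) with [base]/[acid] = 0.093/0.02:
pH = 4.19 + (+0.667) = 4.86

pH = 4.86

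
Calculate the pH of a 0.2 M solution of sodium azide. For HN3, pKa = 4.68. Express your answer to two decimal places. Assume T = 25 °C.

pH = 8.99

N3- is the conjugate base of the weak acid HN3.
Ka = 10^(−4.68) = 2.09 × 10^-5
Kb = Kw/Ka = 1.0×10^-14 / 2.09 × 10^-5 = 4.78 × 10^-10
From the ICE table, Kb = [OH-]²/(0.2 − [OH-]) = 4.78 × 10^-10.
Since Kb ≪ C₀, [OH-] ≈ √(Kb·C₀) = 9.78 × 10^-6 M.
([OH-]/C₀ = 0.0049% < 5%, so the approximation holds.)
pOH = −log(9.78 × 10^-6) = 5.01; pH = 14.00 − 5.01 = 8.99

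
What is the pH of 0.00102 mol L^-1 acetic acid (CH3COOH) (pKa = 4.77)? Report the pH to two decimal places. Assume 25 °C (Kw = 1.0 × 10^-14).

pH = 3.91

CH3COOH ⇌ CH3COO- + H+
Ka = 10^(−4.77) = 1.70 × 10^-5
From the ICE table, Ka = [H+]²/(0.00102 − [H+]) = 1.70 × 10^-5.
[H+] is not negligible relative to C₀; solve [H+]² + 1.7e-05·[H+] − 1.73e-08 = 0.
[H+] = (−Ka + √(Ka² + 4·Ka·C₀))/2 = 1.23 × 10^-4 M
pH = −log[H+] = −log(1.23 × 10^-4) = 3.91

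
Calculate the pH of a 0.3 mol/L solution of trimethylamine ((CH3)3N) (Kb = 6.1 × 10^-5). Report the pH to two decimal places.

pH = 11.63

(CH3)3N + H2O ⇌ (CH3)3NH+ + OH-
From the ICE table, Kb = x²/(0.3 − x) = 6.1 × 10^-5.
Assume x ≪ 0.3: x ≈ √(6.1 × 10^-5 × 0.3) = 4.28 × 10^-3 M
pOH = 2.37, so pH = 14.00 − pOH = 11.63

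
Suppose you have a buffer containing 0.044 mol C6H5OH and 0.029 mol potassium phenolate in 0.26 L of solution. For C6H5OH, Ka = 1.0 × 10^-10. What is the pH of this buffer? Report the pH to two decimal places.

pH = 9.82

pKa = −log(1.0 × 10^-10) = 10.000
Using pH = pKa + log([base]/[acid]) with [base]/[acid] = 0.029/0.044:
pH = 10.000 + (-0.181) = 9.82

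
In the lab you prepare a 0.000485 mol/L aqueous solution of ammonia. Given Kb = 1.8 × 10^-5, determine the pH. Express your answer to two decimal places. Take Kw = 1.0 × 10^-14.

NH3 + H2O ⇌ NH4+ + OH-
From the ICE table, Kb = x²/(0.000485 − x) = 1.8 × 10^-5.
x is not negligible relative to C₀; solve x² + 1.8e-05·x − 8.73e-09 = 0.
x = [−1.8e-05 + √(1.8e-05² + 3.49e-08)]/2 = 8.49 × 10^-5 M
pOH = −log(8.49 × 10^-5) = 4.07; pH = 14.00 − 4.07 = 9.93

pH = 9.93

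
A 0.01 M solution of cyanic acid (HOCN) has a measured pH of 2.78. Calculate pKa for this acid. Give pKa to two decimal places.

[H+] = 10^(-2.78) = 1.66 × 10^-3 M
At equilibrium [HA] = 0.01 − 1.66 × 10^-3 = 8.34 × 10^-3 M
Ka = [H+][A-]/[HA] = (1.66 × 10^-3)² / 8.34 × 10^-3 = 3.30 × 10^-4
pKa = -log(3.30 × 10^-4) = 3.48

pKa = 3.48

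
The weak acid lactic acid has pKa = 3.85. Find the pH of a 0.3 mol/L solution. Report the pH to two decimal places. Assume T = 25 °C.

pH = 2.19

CH3CH(OH)COOH ⇌ CH3CH(OH)COO- + H+
Ka = 10^(−3.85) = 1.41 × 10^-4
Let x = [H+] at equilibrium. Ka = x²/(0.3 − x).
Since Ka ≪ C₀, x ≈ √(Ka·C₀) = 6.50 × 10^-3 M.
Check: 2.2% ionized — well under 5%, approximation valid.
pH = −log(6.50 × 10^-3) = 2.19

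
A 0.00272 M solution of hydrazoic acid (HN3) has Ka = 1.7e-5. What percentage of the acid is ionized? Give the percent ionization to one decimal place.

7.6%

HN3 ⇌ N3- + H+; let x = [H+] at equilibrium.
Ka = x²/(C₀ − x); solving the quadratic gives x = 2.07 × 10^-4 M.
Fraction ionized = 2.07 × 10^-4 / 0.00272 = 0.0761 → 7.6%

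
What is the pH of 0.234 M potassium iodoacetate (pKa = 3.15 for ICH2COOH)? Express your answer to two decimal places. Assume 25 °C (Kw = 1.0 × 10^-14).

pH = 8.26

ICH2COO- is the conjugate base of the weak acid ICH2COOH.
Ka = 10^(−3.15) = 7.08 × 10^-4
Kb = Kw/Ka = 1.0×10^-14 / 7.08 × 10^-4 = 1.41 × 10^-11
Kb = x²/(0.234 − x) = 1.41 × 10^-11
Since Kb ≪ C₀, x ≈ √(Kb·C₀) = 1.82 × 10^-6 M.
pOH = 5.74, so pH = 14.00 − pOH = 8.26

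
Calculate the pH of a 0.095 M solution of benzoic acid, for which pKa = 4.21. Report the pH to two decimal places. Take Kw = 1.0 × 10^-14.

pH = 2.62

C6H5COOH ⇌ C6H5COO- + H+
Ka = 10^(−4.21) = 6.17 × 10^-5
Ka = [H+]²/(0.095 − [H+]) = 6.17 × 10^-5
Assume [H+] ≪ 0.095: [H+] ≈ √(6.17 × 10^-5 × 0.095) = 2.42 × 10^-3 M
Check: 2.5% ionized — well under 5%, approximation valid.
pH = −log[H+] = −log(2.42 × 10^-3) = 2.62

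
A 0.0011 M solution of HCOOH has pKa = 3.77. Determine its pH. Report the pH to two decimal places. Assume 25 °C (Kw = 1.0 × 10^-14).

pH = 3.45

HCOOH ⇌ HCOO- + H+
Ka = 10^(−3.77) = 1.70 × 10^-4
From the ICE table, Ka = x²/(0.0011 − x) = 1.70 × 10^-4.
x is not negligible relative to C₀; solve x² + 0.00017·x − 1.87e-07 = 0.
x = [−0.00017 + √(0.00017² + 7.48e-07)]/2 = 3.56 × 10^-4 M
pH = −log[H+] = −log(3.56 × 10^-4) = 3.45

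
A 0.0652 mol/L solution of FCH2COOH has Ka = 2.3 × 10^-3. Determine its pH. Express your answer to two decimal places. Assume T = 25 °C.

pH = 1.95

FCH2COOH ⇌ FCH2COO- + H+
Ka = [H+]²/(0.0652 − [H+]) = 2.3 × 10^-3
The 5% rule fails; solving [H+]² + Ka·[H+] − Ka·C₀ = 0 exactly:
[H+] = (−Ka + √(Ka² + 4·Ka·C₀))/2 = 1.11 × 10^-2 M
pH = −log[H+] = −log(1.11 × 10^-2) = 1.95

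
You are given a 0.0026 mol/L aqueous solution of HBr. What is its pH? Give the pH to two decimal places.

HBr is a strong acid and dissociates completely, so [H+] = 0.0026 M.
pH = -log(0.0026) = 2.59

pH = 2.59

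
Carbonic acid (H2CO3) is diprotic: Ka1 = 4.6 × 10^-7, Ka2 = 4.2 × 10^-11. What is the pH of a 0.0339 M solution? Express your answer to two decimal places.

Ka1 ≫ Ka2, so treat the first dissociation as the only significant source of H+.
Ka1 = x²/(0.0339 − x) = 4.6 × 10^-7
x ≈ √(4.6 × 10^-7 × 0.0339) = 1.25 × 10^-4 M
pH = −log(1.25 × 10^-4) = 3.90

pH = 3.90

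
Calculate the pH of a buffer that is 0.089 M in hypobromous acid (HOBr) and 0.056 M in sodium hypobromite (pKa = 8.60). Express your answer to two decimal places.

Using pH = pKa + log([base]/[acid]) with [base]/[acid] = 0.056/0.089:
pH = 8.60 + (-0.201) = 8.40

pH = 8.40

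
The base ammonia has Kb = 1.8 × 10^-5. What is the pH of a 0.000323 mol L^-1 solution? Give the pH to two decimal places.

pH = 9.83

NH3 + H2O ⇌ NH4+ + OH-
Kb = [OH-]²/(0.000323 − [OH-]) = 1.8 × 10^-5
Here C₀/Kb ≈ 17.9, so the small-[OH-] approximation fails. Use the quadratic:
[OH-] = (−Kb + √(Kb² + 4·Kb·C₀))/2 = 6.78 × 10^-5 M
pOH = 4.17, so pH = 14.00 − pOH = 9.83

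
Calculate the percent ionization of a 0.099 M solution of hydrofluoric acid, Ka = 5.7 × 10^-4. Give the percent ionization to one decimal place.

7.3%

HF ⇌ F- + H+; let x = [H+] at equilibrium.
Solve x² + 0.00057x − 5.64e-05 = 0 → x = 7.23 × 10^-3 M
Fraction ionized = 7.23 × 10^-3 / 0.099 = 0.0730 → 7.3%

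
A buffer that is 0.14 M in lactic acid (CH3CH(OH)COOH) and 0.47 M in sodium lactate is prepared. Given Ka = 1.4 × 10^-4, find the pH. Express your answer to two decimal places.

pH = 4.38

pKa = −log(1.4 × 10^-4) = 3.854
Using pH = pKa + log([base]/[acid]) with [base]/[acid] = 0.47/0.14:
pH = 3.854 + (+0.526) = 4.38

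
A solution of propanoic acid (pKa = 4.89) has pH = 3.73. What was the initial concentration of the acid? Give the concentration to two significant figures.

C₀ = 2.9 × 10^-3 M

[H+] = 10^(-3.73) = 1.86 × 10^-4 M = x
Ka = 10^(−4.89) = 1.29 × 10^-5
Ka = x²/(C₀ − x) ⇒ C₀ = x + x²/Ka
C₀ = 1.86 × 10^-4 + (1.86 × 10^-4)²/(1.29 × 10^-5) = 2.87 × 10^-3 M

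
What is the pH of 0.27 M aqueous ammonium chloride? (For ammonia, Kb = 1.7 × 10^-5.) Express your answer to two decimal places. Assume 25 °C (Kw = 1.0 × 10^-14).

pH = 4.90

NH4+ is the conjugate acid of the weak base NH3.
Ka = Kw/Kb = 1.0×10^-14 / 1.7 × 10^-5 = 5.88 × 10^-10
Ka = [H+]²/(0.27 − [H+]) = 5.88 × 10^-10
Assume [H+] ≪ 0.27: [H+] ≈ √(5.88 × 10^-10 × 0.27) = 1.26 × 10^-5 M
pH = −log[H+] = −log(1.26 × 10^-5) = 4.90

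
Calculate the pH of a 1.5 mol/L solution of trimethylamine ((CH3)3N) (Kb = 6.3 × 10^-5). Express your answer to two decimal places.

pH = 11.99

(CH3)3N + H2O ⇌ (CH3)3NH+ + OH-
From the ICE table, Kb = x²/(1.5 − x) = 6.3 × 10^-5.
Since Kb ≪ C₀, x ≈ √(Kb·C₀) = 9.72 × 10^-3 M.
pOH = 2.01, so pH = 14.00 − pOH = 11.99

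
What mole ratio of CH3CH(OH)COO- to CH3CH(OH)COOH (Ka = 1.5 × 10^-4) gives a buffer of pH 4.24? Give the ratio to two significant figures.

pKa = -log(1.5 × 10^-4) = 3.824
pH = pKa + log(r) ⇒ log(r) = 4.24 − 3.824 = +0.416
r = [CH3CH(OH)COO-]/[CH3CH(OH)COOH] = 10^(+0.416) = 2.61

ratio = 2.6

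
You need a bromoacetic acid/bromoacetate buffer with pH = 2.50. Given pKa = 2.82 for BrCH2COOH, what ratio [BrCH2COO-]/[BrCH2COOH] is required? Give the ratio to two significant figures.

ratio = 0.48

pH = pKa + log(r) ⇒ log(r) = 2.50 − 2.82 = -0.32
r = [BrCH2COO-]/[BrCH2COOH] = 10^(-0.32) = 0.479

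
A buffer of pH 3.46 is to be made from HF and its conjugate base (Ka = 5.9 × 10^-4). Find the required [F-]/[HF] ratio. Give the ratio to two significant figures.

pKa = -log(5.9 × 10^-4) = 3.229
pH = pKa + log(r) ⇒ log(r) = 3.46 − 3.229 = +0.231
r = [F-]/[HF] = 10^(+0.231) = 1.7

ratio = 1.7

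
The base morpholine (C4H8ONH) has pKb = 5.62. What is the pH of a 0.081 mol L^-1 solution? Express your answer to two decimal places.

pH = 10.64

C4H8ONH + H2O ⇌ C4H8ONH2+ + OH-
Kb = 10^(−5.62) = 2.40 × 10^-6
Kb = [OH-]²/(0.081 − [OH-]) = 2.40 × 10^-6
Assume [OH-] ≪ 0.081: [OH-] ≈ √(2.40 × 10^-6 × 0.081) = 4.41 × 10^-4 M
([OH-]/C₀ = 0.54% < 5%, so the approximation holds.)
pOH = 3.36, so pH = 14.00 − pOH = 10.64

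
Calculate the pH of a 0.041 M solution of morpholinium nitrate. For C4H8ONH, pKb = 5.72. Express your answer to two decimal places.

pH = 4.83

C4H8ONH2+ is the conjugate acid of the weak base C4H8ONH.
Kb = 10^(−5.72) = 1.91 × 10^-6
Ka = Kw/Kb = 1.0×10^-14 / 1.91 × 10^-6 = 5.24 × 10^-9
Ka = x²/(0.041 − x) = 5.24 × 10^-9
Assume x ≪ 0.041: x ≈ √(5.24 × 10^-9 × 0.041) = 1.47 × 10^-5 M
(x/C₀ = 0.036% < 5%, so the approximation holds.)
pH = −log[H+] = −log(1.47 × 10^-5) = 4.83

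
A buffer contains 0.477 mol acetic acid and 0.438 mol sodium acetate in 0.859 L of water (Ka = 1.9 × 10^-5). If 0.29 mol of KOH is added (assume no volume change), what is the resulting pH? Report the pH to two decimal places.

OH- converts CH3COOH to CH3COO-: CH3COOH → 0.187 mol, CH3COO- → 0.728 mol.
pKa = −log(1.9 × 10^-5) = 4.721
Henderson–Hasselbalch with mole ratio 0.728/0.187: pH = 4.721 + (+0.590)

pH = 5.31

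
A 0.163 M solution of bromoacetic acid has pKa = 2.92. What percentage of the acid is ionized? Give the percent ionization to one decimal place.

BrCH2COOH ⇌ BrCH2COO- + H+; let x = [H+] at equilibrium.
Ka = 10^(−2.92) = 1.20 × 10^-3
Solve x² + 0.0012x − 0.000196 = 0 → x = 1.34 × 10^-2 M
% ionization = x/C₀ × 100% = 1.34 × 10^-2/0.163 × 100% = 8.2%

8.2%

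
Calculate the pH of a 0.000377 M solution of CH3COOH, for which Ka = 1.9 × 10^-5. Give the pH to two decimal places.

CH3COOH ⇌ CH3COO- + H+
Ka = x²/(0.000377 − x) = 1.9 × 10^-5
Here C₀/Ka ≈ 19.8, so the small-x approximation fails. Use the quadratic:
x = (−Ka + √(Ka² + 4·Ka·C₀))/2 = 7.57 × 10^-5 M
pH = −log[H+] = −log(7.57 × 10^-5) = 4.12

pH = 4.12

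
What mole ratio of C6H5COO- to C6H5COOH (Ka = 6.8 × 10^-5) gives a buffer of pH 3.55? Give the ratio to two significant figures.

ratio = 0.24

pKa = -log(6.8 × 10^-5) = 4.167
pH = pKa + log(r) ⇒ log(r) = 3.55 − 4.167 = -0.617
r = [C6H5COO-]/[C6H5COOH] = 10^(-0.617) = 0.242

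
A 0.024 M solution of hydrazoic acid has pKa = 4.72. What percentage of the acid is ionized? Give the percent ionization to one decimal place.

2.8%

HN3 ⇌ N3- + H+; let x = [H+] at equilibrium.
Ka = 10^(−4.72) = 1.91 × 10^-5
x ≈ √(Ka·C₀) = √(1.91 × 10^-5 × 0.024) = 6.77 × 10^-4 M
% ionization = x/C₀ × 100% = 6.77 × 10^-4/0.024 × 100% = 2.8%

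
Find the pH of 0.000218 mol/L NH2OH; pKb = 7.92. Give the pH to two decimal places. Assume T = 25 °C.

NH2OH + H2O ⇌ NH3OH+ + OH-
Kb = 10^(−7.92) = 1.20 × 10^-8
Kb = x²/(0.000218 − x) = 1.20 × 10^-8
Neglecting x in the denominator: x = √(1.20 × 10^-8 × 0.000218) = 1.62 × 10^-6 M
pOH = −log(1.62 × 10^-6) = 5.79; pH = 14.00 − 5.79 = 8.21

pH = 8.21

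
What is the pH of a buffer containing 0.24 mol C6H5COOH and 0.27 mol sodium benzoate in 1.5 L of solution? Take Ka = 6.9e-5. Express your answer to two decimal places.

pKa = −log(6.9 × 10^-5) = 4.161
Using pH = pKa + log([base]/[acid]) with [base]/[acid] = 0.27/0.24:
pH = 4.161 + (+0.051) = 4.21

pH = 4.21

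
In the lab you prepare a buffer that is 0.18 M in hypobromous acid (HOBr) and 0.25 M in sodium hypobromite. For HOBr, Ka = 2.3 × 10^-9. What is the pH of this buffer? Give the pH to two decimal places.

pH = 8.78

pKa = −log(2.3 × 10^-9) = 8.638
pH = pKa + log([A⁻]/[HA]) = 8.638 + log(0.25/0.18)
pH = 8.638 + (+0.143) = 8.78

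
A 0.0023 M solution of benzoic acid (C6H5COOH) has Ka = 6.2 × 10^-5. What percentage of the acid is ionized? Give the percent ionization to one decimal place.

15.1%

C6H5COOH ⇌ C6H5COO- + H+; let x = [H+] at equilibrium.
Ka = x²/(C₀ − x); solving the quadratic gives x = 3.48 × 10^-4 M.
% ionization = x/C₀ × 100% = 3.48 × 10^-4/0.0023 × 100% = 15.1%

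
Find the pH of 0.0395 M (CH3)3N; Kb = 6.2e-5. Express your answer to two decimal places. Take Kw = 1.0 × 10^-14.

(CH3)3N + H2O ⇌ (CH3)3NH+ + OH-
Let x = [OH-] at equilibrium. Kb = x²/(0.0395 − x).
Neglecting x in the denominator: x = √(6.2 × 10^-5 × 0.0395) = 1.56 × 10^-3 M
Check: 4% ionized — well under 5%, approximation valid.
pOH = 2.81, so pH = 14.00 − pOH = 11.19

pH = 11.19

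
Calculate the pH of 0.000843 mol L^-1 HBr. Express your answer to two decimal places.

pH = 3.07

HBr is a strong acid and dissociates completely, so [H+] = 0.000843 M.
pH = -log(0.000843) = 3.07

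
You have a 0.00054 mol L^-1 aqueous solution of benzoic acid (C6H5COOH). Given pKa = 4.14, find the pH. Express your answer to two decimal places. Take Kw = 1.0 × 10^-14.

C6H5COOH ⇌ C6H5COO- + H+
Ka = 10^(−4.14) = 7.24 × 10^-5
From the ICE table, Ka = x²/(0.00054 − x) = 7.24 × 10^-5.
The 5% rule fails; solving x² + Ka·x − Ka·C₀ = 0 exactly:
x = (−Ka + √(Ka² + 4·Ka·C₀))/2 = 1.65 × 10^-4 M
pH = −log(1.65 × 10^-4) = 3.78

pH = 3.78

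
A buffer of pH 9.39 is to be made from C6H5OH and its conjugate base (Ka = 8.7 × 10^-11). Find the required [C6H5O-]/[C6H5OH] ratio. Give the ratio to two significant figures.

ratio = 0.21

pKa = -log(8.7 × 10^-11) = 10.060
pH = pKa + log(r) ⇒ log(r) = 9.39 − 10.060 = -0.670
r = [C6H5O-]/[C6H5OH] = 10^(-0.670) = 0.214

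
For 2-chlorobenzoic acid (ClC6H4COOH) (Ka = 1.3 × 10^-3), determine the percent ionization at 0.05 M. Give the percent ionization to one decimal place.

ClC6H4COOH ⇌ ClC6H4COO- + H+; let x = [H+] at equilibrium.
Ka = x²/(C₀ − x); solving the quadratic gives x = 7.44 × 10^-3 M.
Fraction ionized = 7.44 × 10^-3 / 0.05 = 0.1488 → 14.9%

14.9%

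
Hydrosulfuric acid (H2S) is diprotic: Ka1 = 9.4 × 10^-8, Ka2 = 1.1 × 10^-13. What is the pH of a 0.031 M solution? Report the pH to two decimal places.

Ka1 ≫ Ka2, so treat the first dissociation as the only significant source of H+.
Ka1 = x²/(0.031 − x) = 9.4 × 10^-8
x ≈ √(9.4 × 10^-8 × 0.031) = 5.40 × 10^-5 M
pH = −log(5.40 × 10^-5) = 4.27

pH = 4.27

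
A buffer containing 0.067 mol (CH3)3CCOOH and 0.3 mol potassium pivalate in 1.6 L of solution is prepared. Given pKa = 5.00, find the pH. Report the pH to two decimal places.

Using pH = pKa + log([base]/[acid]) with [base]/[acid] = 0.3/0.067:
pH = 5.00 + (+0.651) = 5.65

pH = 5.65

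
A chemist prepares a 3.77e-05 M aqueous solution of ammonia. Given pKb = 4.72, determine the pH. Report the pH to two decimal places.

pH = 9.28

NH3 + H2O ⇌ NH4+ + OH-
Kb = 10^(−4.72) = 1.91 × 10^-5
Let x = [OH-] at equilibrium. Kb = x²/(3.77e-05 − x).
Here C₀/Kb ≈ 1.97, so the small-x approximation fails. Use the quadratic:
x = (−Kb + √(Kb² + 4·Kb·C₀))/2 = 1.89 × 10^-5 M
pOH = −log(1.89 × 10^-5) = 4.72; pH = 14.00 − 4.72 = 9.28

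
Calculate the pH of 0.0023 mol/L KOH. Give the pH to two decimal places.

pH = 11.36

KOH is a strong base; [OH-] = 0.0023 M.
pOH = -log(0.0023) = 2.64
pH = 14.00 - 2.64 = 11.36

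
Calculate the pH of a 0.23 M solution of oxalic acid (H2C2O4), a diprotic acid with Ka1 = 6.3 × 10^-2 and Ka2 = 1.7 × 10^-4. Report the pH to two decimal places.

Ka1 ≫ Ka2, so treat the first dissociation as the only significant source of H+.
Ka1 = x²/(0.23 − x) = 6.3 × 10^-2
Solving the quadratic: x = (−Ka1 + √(Ka1² + 4·Ka1·C₀))/2 = 9.29 × 10^-2 M
pH = −log(9.29 × 10^-2) = 1.03

pH = 1.03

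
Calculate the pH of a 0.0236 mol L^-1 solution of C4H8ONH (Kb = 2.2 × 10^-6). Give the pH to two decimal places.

pH = 10.36

C4H8ONH + H2O ⇌ C4H8ONH2+ + OH-
Let x = [OH-] at equilibrium. Kb = x²/(0.0236 − x).
Since Kb ≪ C₀, x ≈ √(Kb·C₀) = 2.28 × 10^-4 M.
pOH = 3.64, so pH = 14.00 − pOH = 10.36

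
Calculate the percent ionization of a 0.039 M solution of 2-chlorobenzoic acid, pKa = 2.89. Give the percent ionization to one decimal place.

16.6%

ClC6H4COOH ⇌ ClC6H4COO- + H+; let x = [H+] at equilibrium.
Ka = 10^(−2.89) = 1.29 × 10^-3
Solve x² + 0.00129x − 5.03e-05 = 0 → x = 6.48 × 10^-3 M
% ionization = x/C₀ × 100% = 6.48 × 10^-3/0.039 × 100% = 16.6%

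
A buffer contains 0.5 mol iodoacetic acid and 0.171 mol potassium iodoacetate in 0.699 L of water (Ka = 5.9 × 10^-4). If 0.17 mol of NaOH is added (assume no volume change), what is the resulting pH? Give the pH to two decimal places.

After neutralization: n(ICH2COOH) = 0.33 mol, n(ICH2COO-) = 0.341 mol.
pKa = −log(5.9 × 10^-4) = 3.229
Henderson–Hasselbalch with mole ratio 0.341/0.33: pH = 3.229 + (+0.014)

pH = 3.24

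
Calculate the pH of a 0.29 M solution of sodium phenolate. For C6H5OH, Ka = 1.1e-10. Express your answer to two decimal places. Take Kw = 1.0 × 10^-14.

C6H5O- is the conjugate base of the weak acid C6H5OH.
Kb = Kw/Ka = 1.0×10^-14 / 1.1 × 10^-10 = 9.09 × 10^-5
From the ICE table, Kb = [OH-]²/(0.29 − [OH-]) = 9.09 × 10^-5.
Assume [OH-] ≪ 0.29: [OH-] ≈ √(9.09 × 10^-5 × 0.29) = 5.13 × 10^-3 M
pOH = 2.29, so pH = 14.00 − pOH = 11.71

pH = 11.71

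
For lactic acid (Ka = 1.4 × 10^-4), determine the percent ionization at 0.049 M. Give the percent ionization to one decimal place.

CH3CH(OH)COOH ⇌ CH3CH(OH)COO- + H+; let x = [H+] at equilibrium.
Solve x² + 0.00014x − 6.86e-06 = 0 → x = 2.55 × 10^-3 M
Fraction ionized = 2.55 × 10^-3 / 0.049 = 0.0520 → 5.2%

5.2%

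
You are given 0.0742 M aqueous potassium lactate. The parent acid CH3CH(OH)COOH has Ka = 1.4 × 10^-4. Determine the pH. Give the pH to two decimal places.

pH = 8.36

CH3CH(OH)COO- is the conjugate base of the weak acid CH3CH(OH)COOH.
Kb = Kw/Ka = 1.0×10^-14 / 1.4 × 10^-4 = 7.14 × 10^-11
Let x = [OH-] at equilibrium. Kb = x²/(0.0742 − x).
Assume x ≪ 0.0742: x ≈ √(7.14 × 10^-11 × 0.0742) = 2.30 × 10^-6 M
Check: 0.0031% ionized — well under 5%, approximation valid.
pOH = 5.64, so pH = 14.00 − pOH = 8.36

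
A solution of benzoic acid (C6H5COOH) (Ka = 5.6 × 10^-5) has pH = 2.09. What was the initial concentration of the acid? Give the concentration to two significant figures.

[H+] = 10^(-2.09) = 8.13 × 10^-3 M = x
Ka = x²/(C₀ − x) ⇒ C₀ = x + x²/Ka
C₀ = 8.13 × 10^-3 + (8.13 × 10^-3)²/(5.6 × 10^-5) = 1.19 M

C₀ = 1.2 M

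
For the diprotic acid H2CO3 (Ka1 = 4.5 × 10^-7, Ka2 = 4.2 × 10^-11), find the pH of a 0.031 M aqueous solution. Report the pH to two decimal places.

pH = 3.93

Ka1 ≫ Ka2, so treat the first dissociation as the only significant source of H+.
Ka1 = x²/(0.031 − x) = 4.5 × 10^-7
x ≈ √(4.5 × 10^-7 × 0.031) = 1.18 × 10^-4 M
pH = −log(1.18 × 10^-4) = 3.93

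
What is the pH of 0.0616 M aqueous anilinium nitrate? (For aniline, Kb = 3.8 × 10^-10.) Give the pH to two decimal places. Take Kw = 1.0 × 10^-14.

C6H5NH3+ is the conjugate acid of the weak base C6H5NH2.
Ka = Kw/Kb = 1.0×10^-14 / 3.8 × 10^-10 = 2.63 × 10^-5
From the ICE table, Ka = x²/(0.0616 − x) = 2.63 × 10^-5.
Neglecting x in the denominator: x = √(2.63 × 10^-5 × 0.0616) = 1.27 × 10^-3 M
(x/C₀ = 2.1% < 5%, so the approximation holds.)
pH = −log[H+] = −log(1.27 × 10^-3) = 2.90

pH = 2.90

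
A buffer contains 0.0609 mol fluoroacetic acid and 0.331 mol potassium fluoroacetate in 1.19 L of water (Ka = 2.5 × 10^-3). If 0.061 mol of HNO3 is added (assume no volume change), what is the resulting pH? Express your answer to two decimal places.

After neutralization: n(FCH2COOH) = 0.122 mol, n(FCH2COO-) = 0.27 mol.
pKa = −log(2.5 × 10^-3) = 2.602
pH = pKa + log([A⁻]/[HA]) = 2.602 + log(0.27/0.122) = 2.602 +0.345

pH = 2.95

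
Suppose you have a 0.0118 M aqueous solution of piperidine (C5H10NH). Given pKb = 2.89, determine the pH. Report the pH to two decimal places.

C5H10NH + H2O ⇌ C5H10NH2+ + OH-
Kb = 10^(−2.89) = 1.29 × 10^-3
Let x = [OH-] at equilibrium. Kb = x²/(0.0118 − x).
Here C₀/Kb ≈ 9.15, so the small-x approximation fails. Use the quadratic:
x = [−0.00129 + √(0.00129² + 6.09e-05)]/2 = 3.31 × 10^-3 M
pOH = 2.48, so pH = 14.00 − pOH = 11.52

pH = 11.52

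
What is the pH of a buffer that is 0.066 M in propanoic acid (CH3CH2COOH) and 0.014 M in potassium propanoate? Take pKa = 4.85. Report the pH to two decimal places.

pH = 4.18

Henderson–Hasselbalch: pH = pKa + log([CH3CH2COO-]/[CH3CH2COOH]) = 4.85 + log(0.014/0.066)
pH = 4.85 + (-0.673) = 4.18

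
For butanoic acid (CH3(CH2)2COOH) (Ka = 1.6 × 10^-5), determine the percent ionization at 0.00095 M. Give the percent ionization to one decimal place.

CH3(CH2)2COOH ⇌ CH3(CH2)2COO- + H+; let x = [H+] at equilibrium.
Solve x² + 1.6e-05x − 1.52e-08 = 0 → x = 1.16 × 10^-4 M
Fraction ionized = 1.16 × 10^-4 / 0.00095 = 0.1221 → 12.2%

12.2%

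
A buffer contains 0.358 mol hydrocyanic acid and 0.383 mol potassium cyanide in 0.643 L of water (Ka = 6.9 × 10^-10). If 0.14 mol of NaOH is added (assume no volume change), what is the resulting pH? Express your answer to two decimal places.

pH = 9.54

After neutralization: n(HCN) = 0.218 mol, n(CN-) = 0.523 mol.
pKa = −log(6.9 × 10^-10) = 9.161
Henderson–Hasselbalch with mole ratio 0.523/0.218: pH = 9.161 + (+0.380)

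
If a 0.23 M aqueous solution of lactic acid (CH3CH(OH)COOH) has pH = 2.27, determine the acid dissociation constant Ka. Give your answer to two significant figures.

Ka = 1.3 × 10^-4

[H+] = 10^(-2.27) = 5.37 × 10^-3 M
At equilibrium [HA] = 0.23 − 5.37 × 10^-3 = 2.25 × 10^-1 M
Ka = [H+][A-]/[HA] = (5.37 × 10^-3)² / 2.25 × 10^-1 = 1.3 × 10^-4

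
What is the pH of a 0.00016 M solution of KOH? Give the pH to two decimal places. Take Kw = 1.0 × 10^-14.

pH = 10.20

KOH is a strong base; [OH-] = 0.00016 M.
pOH = -log(0.00016) = 3.80
pH = 14.00 - 3.80 = 10.20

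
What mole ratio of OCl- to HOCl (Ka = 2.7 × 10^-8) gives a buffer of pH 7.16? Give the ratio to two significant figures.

pKa = -log(2.7 × 10^-8) = 7.569
pH = pKa + log(r) ⇒ log(r) = 7.16 − 7.569 = -0.409
r = [OCl-]/[HOCl] = 10^(-0.409) = 0.39

ratio = 0.39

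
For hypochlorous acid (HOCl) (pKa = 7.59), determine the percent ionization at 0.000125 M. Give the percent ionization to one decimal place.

1.4%

HOCl ⇌ OCl- + H+; let x = [H+] at equilibrium.
Ka = 10^(−7.59) = 2.57 × 10^-8
x ≈ √(Ka·C₀) = √(2.57 × 10^-8 × 0.000125) = 1.79 × 10^-6 M
Fraction ionized = 1.79 × 10^-6 / 0.000125 = 0.0143 → 1.4%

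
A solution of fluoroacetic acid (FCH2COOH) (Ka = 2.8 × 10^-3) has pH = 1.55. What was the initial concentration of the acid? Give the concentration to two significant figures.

[H+] = 10^(-1.55) = 2.82 × 10^-2 M = x
Ka = x²/(C₀ − x) ⇒ C₀ = x + x²/Ka
C₀ = 2.82 × 10^-2 + (2.82 × 10^-2)²/(2.8 × 10^-3) = 3.12 × 10^-1 M

C₀ = 3.1 × 10^-1 M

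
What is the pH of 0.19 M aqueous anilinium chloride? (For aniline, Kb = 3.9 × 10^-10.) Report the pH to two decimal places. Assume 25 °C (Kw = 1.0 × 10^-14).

pH = 2.66

C6H5NH3+ is the conjugate acid of the weak base C6H5NH2.
Ka = Kw/Kb = 1.0×10^-14 / 3.9 × 10^-10 = 2.56 × 10^-5
Let x = [H+] at equilibrium. Ka = x²/(0.19 − x).
Assume x ≪ 0.19: x ≈ √(2.56 × 10^-5 × 0.19) = 2.21 × 10^-3 M
(x/C₀ = 1.2% < 5%, so the approximation holds.)
pH = −log[H+] = −log(2.21 × 10^-3) = 2.66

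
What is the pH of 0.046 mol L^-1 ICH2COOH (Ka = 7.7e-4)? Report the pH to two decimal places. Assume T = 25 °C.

ICH2COOH ⇌ ICH2COO- + H+
Ka = [H+]²/(0.046 − [H+]) = 7.7 × 10^-4
[H+] is not negligible relative to C₀; solve [H+]² + 0.00077·[H+] − 3.54e-05 = 0.
[H+] = [−0.00077 + √(0.00077² + 0.000142)]/2 = 5.58 × 10^-3 M
pH = −log[H+] = −log(5.58 × 10^-3) = 2.25

pH = 2.25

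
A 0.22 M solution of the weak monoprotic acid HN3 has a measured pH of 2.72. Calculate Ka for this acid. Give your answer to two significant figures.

[H+] = 10^(-2.72) = 1.91 × 10^-3 M
At equilibrium [HA] = 0.22 − 1.91 × 10^-3 = 2.18 × 10^-1 M
Ka = [H+][A-]/[HA] = (1.91 × 10^-3)² / 2.18 × 10^-1 = 1.7 × 10^-5

Ka = 1.7 × 10^-5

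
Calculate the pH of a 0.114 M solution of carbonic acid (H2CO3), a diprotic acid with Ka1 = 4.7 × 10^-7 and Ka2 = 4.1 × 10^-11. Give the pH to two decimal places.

pH = 3.64

Ka1 ≫ Ka2, so treat the first dissociation as the only significant source of H+.
Ka1 = x²/(0.114 − x) = 4.7 × 10^-7
x ≈ √(4.7 × 10^-7 × 0.114) = 2.31 × 10^-4 M
pH = −log(2.31 × 10^-4) = 3.64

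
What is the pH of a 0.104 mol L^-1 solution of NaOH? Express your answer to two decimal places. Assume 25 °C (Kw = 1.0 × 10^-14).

pH = 13.02

NaOH is a strong base; [OH-] = 0.104 M.
pOH = -log(0.104) = 0.98
pH = 14.00 - 0.98 = 13.02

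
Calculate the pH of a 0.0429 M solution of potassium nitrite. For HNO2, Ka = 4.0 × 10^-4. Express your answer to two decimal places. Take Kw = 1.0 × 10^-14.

NO2- is the conjugate base of the weak acid HNO2.
Kb = Kw/Ka = 1.0×10^-14 / 4.0 × 10^-4 = 2.50 × 10^-11
Let x = [OH-] at equilibrium. Kb = x²/(0.0429 − x).
Neglecting x in the denominator: x = √(2.50 × 10^-11 × 0.0429) = 1.04 × 10^-6 M
pOH = 5.98, so pH = 14.00 − pOH = 8.02

pH = 8.02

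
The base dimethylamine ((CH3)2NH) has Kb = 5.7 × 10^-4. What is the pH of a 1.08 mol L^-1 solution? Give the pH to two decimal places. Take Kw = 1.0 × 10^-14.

(CH3)2NH + H2O ⇌ (CH3)2NH2+ + OH-
Kb = x²/(1.08 − x) = 5.7 × 10^-4
Neglecting x in the denominator: x = √(5.7 × 10^-4 × 1.08) = 2.48 × 10^-2 M
(x/C₀ = 2.3% < 5%, so the approximation holds.)
pOH = −log(2.48 × 10^-2) = 1.61; pH = 14.00 − 1.61 = 12.39

pH = 12.39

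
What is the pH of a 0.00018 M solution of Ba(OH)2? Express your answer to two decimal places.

pH = 10.56

Ba(OH)2 is a strong base (each formula unit releases 2 OH-); [OH-] = 0.00036 M.
pOH = -log(0.00036) = 3.44
pH = 14.00 - 3.44 = 10.56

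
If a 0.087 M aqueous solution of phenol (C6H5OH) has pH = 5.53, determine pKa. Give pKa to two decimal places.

pKa = 10.00

[H+] = 10^(-5.53) = 2.95 × 10^-6 M
At equilibrium [HA] = 0.087 − 2.95 × 10^-6 = 8.70 × 10^-2 M
Ka = [H+][A-]/[HA] = (2.95 × 10^-6)² / 8.70 × 10^-2 = 1.00 × 10^-10
pKa = -log(1.00 × 10^-10) = 10.00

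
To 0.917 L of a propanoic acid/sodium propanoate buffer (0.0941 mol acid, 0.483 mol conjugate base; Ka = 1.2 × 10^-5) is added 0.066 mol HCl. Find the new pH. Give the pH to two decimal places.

Added H+ converts CH3CH2COO- to CH3CH2COOH: CH3CH2COOH → 0.16 mol, CH3CH2COO- → 0.417 mol.
pKa = −log(1.2 × 10^-5) = 4.921
pH = pKa + log([A⁻]/[HA]) = 4.921 + log(0.417/0.16) = 4.921 +0.416

pH = 5.34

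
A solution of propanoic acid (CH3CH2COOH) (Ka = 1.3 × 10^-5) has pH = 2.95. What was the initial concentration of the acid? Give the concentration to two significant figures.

C₀ = 9.8 × 10^-2 M

[H+] = 10^(-2.95) = 1.12 × 10^-3 M = x
Ka = x²/(C₀ − x) ⇒ C₀ = x + x²/Ka
C₀ = 1.12 × 10^-3 + (1.12 × 10^-3)²/(1.3 × 10^-5) = 9.76 × 10^-2 M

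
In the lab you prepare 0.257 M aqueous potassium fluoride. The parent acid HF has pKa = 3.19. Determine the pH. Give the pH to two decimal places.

pH = 8.30

F- is the conjugate base of the weak acid HF.
Ka = 10^(−3.19) = 6.46 × 10^-4
Kb = Kw/Ka = 1.0×10^-14 / 6.46 × 10^-4 = 1.55 × 10^-11
Let x = [OH-] at equilibrium. Kb = x²/(0.257 − x).
Assume x ≪ 0.257: x ≈ √(1.55 × 10^-11 × 0.257) = 2.00 × 10^-6 M
pOH = 5.70, so pH = 14.00 − pOH = 8.30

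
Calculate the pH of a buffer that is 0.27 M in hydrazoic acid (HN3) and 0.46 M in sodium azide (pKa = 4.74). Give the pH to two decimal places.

pH = pKa + log([A⁻]/[HA]) = 4.74 + log(0.46/0.27)
pH = 4.74 + (+0.231) = 4.97

pH = 4.97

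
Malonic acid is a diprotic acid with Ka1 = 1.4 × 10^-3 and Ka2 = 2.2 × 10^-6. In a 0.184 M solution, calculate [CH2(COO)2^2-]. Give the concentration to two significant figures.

First ionization gives [H+] ≈ [CH2(COOH)COO-] = 1.54 × 10^-2 M.
Second step: Ka2 = [H+][CH2(COO)2^2-]/[CH2(COOH)COO-] ≈ [CH2(COO)2^2-] (since [H+] ≈ [CH2(COOH)COO-]).
So [CH2(COO)2^2-] ≈ Ka2.

2.2 × 10^-6 M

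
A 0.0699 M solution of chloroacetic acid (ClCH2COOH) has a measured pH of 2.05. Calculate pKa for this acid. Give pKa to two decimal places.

pKa = 2.89

[H+] = 10^(-2.05) = 8.91 × 10^-3 M
At equilibrium [HA] = 0.0699 − 8.91 × 10^-3 = 6.10 × 10^-2 M
Ka = [H+][A-]/[HA] = (8.91 × 10^-3)² / 6.10 × 10^-2 = 1.30 × 10^-3
pKa = -log(1.30 × 10^-3) = 2.89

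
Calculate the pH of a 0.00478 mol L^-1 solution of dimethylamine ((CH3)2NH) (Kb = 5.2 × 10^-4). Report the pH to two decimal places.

pH = 11.13

(CH3)2NH + H2O ⇌ (CH3)2NH2+ + OH-
Let x = [OH-] at equilibrium. Kb = x²/(0.00478 − x).
Here C₀/Kb ≈ 9.19, so the small-x approximation fails. Use the quadratic:
x = [−0.00052 + √(0.00052² + 9.94e-06)]/2 = 1.34 × 10^-3 M
pOH = 2.87, so pH = 14.00 − pOH = 11.13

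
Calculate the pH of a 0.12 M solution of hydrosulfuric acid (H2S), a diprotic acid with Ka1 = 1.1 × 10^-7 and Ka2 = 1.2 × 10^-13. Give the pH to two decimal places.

pH = 3.94

Ka1 ≫ Ka2, so treat the first dissociation as the only significant source of H+.
Ka1 = x²/(0.12 − x) = 1.1 × 10^-7
x ≈ √(1.1 × 10^-7 × 0.12) = 1.15 × 10^-4 M
pH = −log(1.15 × 10^-4) = 3.94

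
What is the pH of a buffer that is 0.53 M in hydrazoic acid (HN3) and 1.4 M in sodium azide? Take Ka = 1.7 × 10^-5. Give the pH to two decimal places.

pH = 5.19

pKa = −log(1.7 × 10^-5) = 4.770
pH = pKa + log([A⁻]/[HA]) = 4.770 + log(1.4/0.53)
pH = 4.770 + (+0.422) = 5.19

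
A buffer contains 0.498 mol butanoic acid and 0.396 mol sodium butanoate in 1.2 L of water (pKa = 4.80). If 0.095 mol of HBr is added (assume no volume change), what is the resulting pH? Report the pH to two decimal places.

Added H+ converts CH3(CH2)2COO- to CH3(CH2)2COOH: CH3(CH2)2COOH → 0.593 mol, CH3(CH2)2COO- → 0.301 mol.
Henderson–Hasselbalch with mole ratio 0.301/0.593: pH = 4.80 + (-0.294)

pH = 4.51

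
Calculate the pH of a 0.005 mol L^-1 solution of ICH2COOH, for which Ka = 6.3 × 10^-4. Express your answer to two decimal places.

pH = 2.83

ICH2COOH ⇌ ICH2COO- + H+
From the ICE table, Ka = x²/(0.005 − x) = 6.3 × 10^-4.
The 5% rule fails; solving x² + Ka·x − Ka·C₀ = 0 exactly:
x = (−Ka + √(Ka² + 4·Ka·C₀))/2 = 1.49 × 10^-3 M
pH = −log[H+] = −log(1.49 × 10^-3) = 2.83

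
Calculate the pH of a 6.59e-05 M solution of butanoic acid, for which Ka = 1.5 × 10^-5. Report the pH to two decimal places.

pH = 4.61

CH3(CH2)2COOH ⇌ CH3(CH2)2COO- + H+
Ka = [H+]²/(6.59e-05 − [H+]) = 1.5 × 10^-5
[H+] is not negligible relative to C₀; solve [H+]² + 1.5e-05·[H+] − 9.89e-10 = 0.
[H+] = [−1.5e-05 + √(1.5e-05² + 3.95e-09)]/2 = 2.48 × 10^-5 M
pH = −log(2.48 × 10^-5) = 4.61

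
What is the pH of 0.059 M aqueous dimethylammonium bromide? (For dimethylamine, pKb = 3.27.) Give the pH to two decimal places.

pH = 5.98

(CH3)2NH2+ is the conjugate acid of the weak base (CH3)2NH.
Kb = 10^(−3.27) = 5.37 × 10^-4
Ka = Kw/Kb = 1.0×10^-14 / 5.37 × 10^-4 = 1.86 × 10^-11
From the ICE table, Ka = x²/(0.059 − x) = 1.86 × 10^-11.
Assume x ≪ 0.059: x ≈ √(1.86 × 10^-11 × 0.059) = 1.05 × 10^-6 M
(x/C₀ = 0.0018% < 5%, so the approximation holds.)
pH = −log[H+] = −log(1.05 × 10^-6) = 5.98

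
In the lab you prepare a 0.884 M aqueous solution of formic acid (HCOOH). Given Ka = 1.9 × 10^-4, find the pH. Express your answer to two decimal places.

pH = 1.89

HCOOH ⇌ HCOO- + H+
From the ICE table, Ka = [H+]²/(0.884 − [H+]) = 1.9 × 10^-4.
Neglecting [H+] in the denominator: [H+] = √(1.9 × 10^-4 × 0.884) = 1.30 × 10^-2 M
pH = −log(1.30 × 10^-2) = 1.89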